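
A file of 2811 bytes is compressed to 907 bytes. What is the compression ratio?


Ratio = original / compressed = 2811 / 907 = 3.0992

3.0992


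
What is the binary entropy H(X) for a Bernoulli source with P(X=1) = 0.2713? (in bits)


H = -p*log2(p) - (1-p)*log2(1-p). -0.2713*log2(0.2713) = 0.510597; -0.7287*log2(0.7287) = 0.332727. H = 0.510597 + 0.332727 = 0.8433

0.8433 bits


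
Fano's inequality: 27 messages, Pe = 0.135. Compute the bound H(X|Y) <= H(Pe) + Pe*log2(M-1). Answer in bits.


H(Pe) = -Pe*log2(Pe) - (1-Pe)*log2(1-Pe) = -0.135*log2(0.135) - 0.865*log2(0.865) = 0.390011 + 0.180982 = 0.571. Pe*log2(M-1) = 0.135*log2(26) = 0.634559. Bound = H(Pe) + Pe*log2(M-1) = 0.390011 + 0.180982 + 0.634559 = 1.2056

1.2056 bits


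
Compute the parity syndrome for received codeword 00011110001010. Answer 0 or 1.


Syndrome = XOR of all bits = 0 XOR 0 XOR 0 XOR 1 XOR 1 XOR 1 XOR 1 XOR 0 XOR 0 XOR 0 XOR 1 XOR 0 XOR 1 XOR 0 = 0

0


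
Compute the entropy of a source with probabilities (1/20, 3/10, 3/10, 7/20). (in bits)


H = -sum(p_i * log2(p_i)). Terms: -(1/20)*log2(1/20) = 0.216096; -(3/10)*log2(3/10) = 0.521090; -(3/10)*log2(3/10) = 0.521090; -(7/20)*log2(7/20) = 0.530101. H = 0.216096 + 0.521090 + 0.521090 + 0.530101 = 1.7884

1.7884 bits


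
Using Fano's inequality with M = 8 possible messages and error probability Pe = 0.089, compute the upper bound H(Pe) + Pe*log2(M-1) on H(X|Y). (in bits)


H(Pe) = -Pe*log2(Pe) - (1-Pe)*log2(1-Pe) = -0.089*log2(0.089) - 0.911*log2(0.911) = 0.310615 + 0.122509 = 0.4331. Pe*log2(M-1) = 0.089*log2(7) = 0.249855. Bound = H(Pe) + Pe*log2(M-1) = 0.310615 + 0.122509 + 0.249855 = 0.683

0.683 bits


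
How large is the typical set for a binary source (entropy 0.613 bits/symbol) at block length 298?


log2|A_typical| = nH = 298 * 0.613 = 182.674, so |A_typical| ~ 2^182.674 = 9.780e+54

9.780e+54


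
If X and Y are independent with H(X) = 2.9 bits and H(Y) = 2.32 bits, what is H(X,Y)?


For independent variables, H(X,Y) = H(X) + H(Y) = 2.9 + 2.32 = 5.22

5.22 bits


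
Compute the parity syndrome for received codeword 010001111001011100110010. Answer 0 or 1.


Syndrome = XOR of all bits = 0 XOR 1 XOR 0 XOR 0 XOR 0 XOR 1 XOR 1 XOR 1 XOR 1 XOR 0 XOR 0 XOR 1 XOR 0 XOR 1 XOR 1 XOR 1 XOR 0 XOR 0 XOR 1 XOR 1 XOR 0 XOR 0 XOR 1 XOR 0 = 0

0


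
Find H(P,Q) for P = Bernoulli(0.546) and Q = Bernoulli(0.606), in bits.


H(P,Q) = -p*log2(q) - (1-p)*log2(1-q). -0.546*log2(0.606) = 0.394545; -0.454*log2(0.394) = 0.610055. H(P,Q) = 0.394545 + 0.610055 = 1.0046

1.0046 bits


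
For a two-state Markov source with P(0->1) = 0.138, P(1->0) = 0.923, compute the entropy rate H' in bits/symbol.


Stationary distribution: pi_0 = p10/(p01+p10) = 0.8699, pi_1 = 0.1301. Entropy rate H' = pi_0*H(p01) + pi_1*H(p10) = 0.8699*0.579 + 0.1301*0.3915 = 0.5546

0.5546 bits/symbol


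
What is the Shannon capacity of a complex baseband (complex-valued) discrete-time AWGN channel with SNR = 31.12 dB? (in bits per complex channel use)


SNR_linear = 10^(31.12/10) = 1294.1958; C = log2(1 + SNR_linear) = log2(1 + 1294.1958) = 10.339

10.339 bits/channel use


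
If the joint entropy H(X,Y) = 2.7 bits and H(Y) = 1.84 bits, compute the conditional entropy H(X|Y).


H(X|Y) = H(X,Y) - H(Y) = 2.7 - 1.84 = 0.86

0.86 bits


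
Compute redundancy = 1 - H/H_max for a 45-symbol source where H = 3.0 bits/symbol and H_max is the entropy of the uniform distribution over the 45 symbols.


H_max = log2(K) = log2(45) = 5.4919 bits/symbol. Redundancy = 1 - H/H_max = 1 - 3.0/5.4919 = 1 - 0.5463 = 0.4537

0.4537


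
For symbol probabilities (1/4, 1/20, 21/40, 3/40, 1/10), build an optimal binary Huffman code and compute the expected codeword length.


Huffman construction (repeatedly merge the two least-probable nodes; each merge adds 1 bit to every symbol beneath it): 1/20 + 3/40 = 1/8; 1/10 + 1/8 = 9/40; 9/40 + 1/4 = 19/40; 19/40 + 21/40 = 1. Resulting codeword lengths (in the order the probabilities were given): (2, 4, 1, 4, 3). L_avg = sum(p_i * l_i) = 1/4*2 + 1/20*4 + 21/40*1 + 3/40*4 + 1/10*3 = 73/40 = 1.825

1.825 bits


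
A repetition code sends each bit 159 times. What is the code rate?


Rate = k/n = 1/159

1/159


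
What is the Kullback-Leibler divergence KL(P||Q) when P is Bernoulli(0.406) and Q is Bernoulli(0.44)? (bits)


KL = p*log2(p/q) + (1-p)*log2((1-p)/(1-q)) = 0.406*log2(0.406/0.44) + 0.594*log2(0.594/0.56) = 0.0034

0.0034 bits


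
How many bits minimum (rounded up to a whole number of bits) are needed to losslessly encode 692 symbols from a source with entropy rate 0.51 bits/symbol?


Minimum bits >= n * H = 692 * 0.51 = 352.92, rounded up to a whole number of bits = 353

353 bits


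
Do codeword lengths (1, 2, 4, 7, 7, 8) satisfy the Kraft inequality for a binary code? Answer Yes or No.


Kraft sum = sum(2^(-l_i)) = 0.832, need <= 1. Result: satisfied (a binary prefix-free code with these lengths exists)

Yes


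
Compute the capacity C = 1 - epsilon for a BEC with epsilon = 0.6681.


C = 1 - epsilon = 1 - 0.6681 = 0.3319

0.3319 bits


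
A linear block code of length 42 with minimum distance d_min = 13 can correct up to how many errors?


Correction capability = floor((d-1)/2) = floor((13-1)/2) = 6

6 errors


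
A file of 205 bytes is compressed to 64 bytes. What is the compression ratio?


Ratio = original / compressed = 205 / 64 = 3.2031

3.2031


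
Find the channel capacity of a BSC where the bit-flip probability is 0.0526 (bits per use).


H(p) = -p*log2(p) - (1-p)*log2(1-p) = -0.0526*log2(0.0526) - 0.9474*log2(0.9474) = 0.223487 + 0.073854 = 0.2973. C = 1 - H(p) = 1 - 0.2973 = 0.7027

0.7027 bits


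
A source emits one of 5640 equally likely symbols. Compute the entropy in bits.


H = log2(n) = log2(5640) = 12.4615

12.4615 bits


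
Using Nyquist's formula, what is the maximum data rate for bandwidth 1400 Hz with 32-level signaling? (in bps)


Rate = 2 * B * log2(M) = 2 * 1400 * 5.0 = 14000.0

14000.0 bps


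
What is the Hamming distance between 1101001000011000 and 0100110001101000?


Count differing positions: ^ . . ^ ^ ^ ^ . . ^ ^ ^ . . . . = 8 differences

8


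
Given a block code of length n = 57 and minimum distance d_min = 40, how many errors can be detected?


Detection capability = d_min - 1 = 40 - 1 = 39

39 errors


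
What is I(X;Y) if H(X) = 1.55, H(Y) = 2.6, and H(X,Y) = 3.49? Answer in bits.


I(X;Y) = H(X) + H(Y) - H(X,Y) = 1.55 + 2.6 - 3.49 = 0.66

0.66 bits


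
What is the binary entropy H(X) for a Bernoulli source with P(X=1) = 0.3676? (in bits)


H = -p*log2(p) - (1-p)*log2(1-p). -0.3676*log2(0.3676) = 0.530738; -0.6324*log2(0.6324) = 0.418074. H = 0.530738 + 0.418074 = 0.9488

0.9488 bits


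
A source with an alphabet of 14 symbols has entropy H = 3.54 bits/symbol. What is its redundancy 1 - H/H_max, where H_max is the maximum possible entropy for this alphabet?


H_max = log2(K) = log2(14) = 3.8074 bits/symbol. Redundancy = 1 - H/H_max = 1 - 3.54/3.8074 = 1 - 0.9298 = 0.0702

0.0702


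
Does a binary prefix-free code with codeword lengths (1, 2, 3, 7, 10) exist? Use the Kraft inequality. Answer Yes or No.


Kraft sum = sum(2^(-l_i)) = 0.8838, need <= 1. Result: satisfied (a binary prefix-free code with these lengths exists)

Yes


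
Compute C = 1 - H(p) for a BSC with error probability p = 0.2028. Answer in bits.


H(p) = -p*log2(p) - (1-p)*log2(1-p) = -0.2028*log2(0.2028) - 0.7972*log2(0.7972) = 0.466819 + 0.260674 = 0.7275. C = 1 - H(p) = 1 - 0.7275 = 0.2725

0.2725 bits


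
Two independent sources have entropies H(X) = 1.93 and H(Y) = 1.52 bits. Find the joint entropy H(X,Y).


For independent variables, H(X,Y) = H(X) + H(Y) = 1.93 + 1.52 = 3.45

3.45 bits


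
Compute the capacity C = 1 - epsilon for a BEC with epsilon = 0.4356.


C = 1 - epsilon = 1 - 0.4356 = 0.5644

0.5644 bits


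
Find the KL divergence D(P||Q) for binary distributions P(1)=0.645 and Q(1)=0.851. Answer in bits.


KL = p*log2(p/q) + (1-p)*log2((1-p)/(1-q)) = 0.645*log2(0.645/0.851) + 0.355*log2(0.355/0.149) = 0.1867

0.1867 bits


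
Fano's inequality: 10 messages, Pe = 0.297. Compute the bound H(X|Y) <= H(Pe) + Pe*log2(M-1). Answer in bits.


H(Pe) = -Pe*log2(Pe) - (1-Pe)*log2(1-Pe) = -0.297*log2(0.297) - 0.703*log2(0.703) = 0.520185 + 0.357408 = 0.8776. Pe*log2(M-1) = 0.297*log2(9) = 0.941468. Bound = H(Pe) + Pe*log2(M-1) = 0.520185 + 0.357408 + 0.941468 = 1.8191

1.8191 bits


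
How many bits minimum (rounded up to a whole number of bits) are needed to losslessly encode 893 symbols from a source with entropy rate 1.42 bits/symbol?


Minimum bits >= n * H = 893 * 1.42 = 1268.06, rounded up to a whole number of bits = 1269

1269 bits


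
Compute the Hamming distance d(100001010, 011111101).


Count differing positions: ^ ^ ^ ^ ^ . ^ ^ ^ = 8 differences

8


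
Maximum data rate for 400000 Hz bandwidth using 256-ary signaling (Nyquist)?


Rate = 2 * B * log2(M) = 2 * 400000 * 8.0 = 6400000.0

6400000.0 bps


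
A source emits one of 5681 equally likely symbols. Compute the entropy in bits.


H = log2(n) = log2(5681) = 12.4719

12.4719 bits


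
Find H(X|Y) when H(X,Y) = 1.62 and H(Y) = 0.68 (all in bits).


H(X|Y) = H(X,Y) - H(Y) = 1.62 - 0.68 = 0.94

0.94 bits


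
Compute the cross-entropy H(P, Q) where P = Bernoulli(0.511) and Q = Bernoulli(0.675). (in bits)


H(P,Q) = -p*log2(q) - (1-p)*log2(1-q). -0.511*log2(0.675) = 0.289758; -0.489*log2(0.325) = 0.792908. H(P,Q) = 0.289758 + 0.792908 = 1.0827

1.0827 bits


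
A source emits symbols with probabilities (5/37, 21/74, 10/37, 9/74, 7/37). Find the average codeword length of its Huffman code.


Huffman construction (repeatedly merge the two least-probable nodes; each merge adds 1 bit to every symbol beneath it): 9/74 + 5/37 = 19/74; 7/37 + 19/74 = 33/74; 10/37 + 21/74 = 41/74; 33/74 + 41/74 = 1. Resulting codeword lengths (in the order the probabilities were given): (3, 2, 2, 3, 2). L_avg = sum(p_i * l_i) = 5/37*3 + 21/74*2 + 10/37*2 + 9/74*3 + 7/37*2 = 167/74 = 2.2568

2.2568 bits


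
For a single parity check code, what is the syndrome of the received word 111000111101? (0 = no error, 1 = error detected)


Syndrome = XOR of all bits = 1 XOR 1 XOR 1 XOR 0 XOR 0 XOR 0 XOR 1 XOR 1 XOR 1 XOR 1 XOR 0 XOR 1 = 0

0


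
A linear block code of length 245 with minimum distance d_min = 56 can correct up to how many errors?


Correction capability = floor((d-1)/2) = floor((56-1)/2) = 27

27 errors


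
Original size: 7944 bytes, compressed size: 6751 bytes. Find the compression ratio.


Ratio = original / compressed = 7944 / 6751 = 1.1767

1.1767


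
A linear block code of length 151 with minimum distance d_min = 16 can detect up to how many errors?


Detection capability = d_min - 1 = 16 - 1 = 15

15 errors


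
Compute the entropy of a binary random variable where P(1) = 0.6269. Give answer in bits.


H = -p*log2(p) - (1-p)*log2(1-p). -0.6269*log2(0.6269) = 0.422338; -0.3731*log2(0.3731) = 0.530685. H = 0.422338 + 0.530685 = 0.953

0.953 bits


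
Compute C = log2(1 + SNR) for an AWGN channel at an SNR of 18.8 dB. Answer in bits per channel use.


SNR_linear = 10^(18.8/10) = 75.8578; C = log2(1 + SNR_linear) = log2(1 + 75.8578) = 6.2641

6.2641 bits/channel use


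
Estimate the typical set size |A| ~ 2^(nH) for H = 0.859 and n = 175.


log2|A_typical| = nH = 175 * 0.859 = 150.325, so |A_typical| ~ 2^150.325 = 1.788e+45

1.788e+45


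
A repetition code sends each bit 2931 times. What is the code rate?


Rate = k/n = 1/2931

1/2931


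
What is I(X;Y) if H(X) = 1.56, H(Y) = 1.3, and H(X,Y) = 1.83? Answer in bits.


I(X;Y) = H(X) + H(Y) - H(X,Y) = 1.56 + 1.3 - 1.83 = 1.03

1.03 bits


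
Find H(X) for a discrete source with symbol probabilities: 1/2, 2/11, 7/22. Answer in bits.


H = -sum(p_i * log2(p_i)). Terms: -(1/2)*log2(1/2) = 0.500000; -(2/11)*log2(2/11) = 0.447169; -(7/22)*log2(7/22) = 0.525661. H = 0.500000 + 0.447169 + 0.525661 = 1.4728

1.4728 bits


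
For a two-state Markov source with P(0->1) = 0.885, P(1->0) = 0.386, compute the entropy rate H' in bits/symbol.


Stationary distribution: pi_0 = p10/(p01+p10) = 0.3037, pi_1 = 0.6963. Entropy rate H' = pi_0*H(p01) + pi_1*H(p10) = 0.3037*0.5148 + 0.6963*0.9622 = 0.8263

0.8263 bits/symbol


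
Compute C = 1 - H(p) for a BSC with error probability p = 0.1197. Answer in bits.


H(p) = -p*log2(p) - (1-p)*log2(1-p) = -0.1197*log2(0.1197) - 0.8803*log2(0.8803) = 0.366582 + 0.161916 = 0.5285. C = 1 - H(p) = 1 - 0.5285 = 0.4715

0.4715 bits


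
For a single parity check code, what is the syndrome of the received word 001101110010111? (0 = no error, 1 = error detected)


Syndrome = XOR of all bits = 0 XOR 0 XOR 1 XOR 1 XOR 0 XOR 1 XOR 1 XOR 1 XOR 0 XOR 0 XOR 1 XOR 0 XOR 1 XOR 1 XOR 1 = 1

1


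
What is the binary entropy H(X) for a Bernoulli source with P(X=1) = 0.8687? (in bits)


H = -p*log2(p) - (1-p)*log2(1-p). -0.8687*log2(0.8687) = 0.176407; -0.1313*log2(0.1313) = 0.384586. H = 0.176407 + 0.384586 = 0.561

0.561 bits


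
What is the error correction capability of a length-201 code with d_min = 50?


Correction capability = floor((d-1)/2) = floor((50-1)/2) = 24

24 errors


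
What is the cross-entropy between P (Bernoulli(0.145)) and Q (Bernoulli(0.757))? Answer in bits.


H(P,Q) = -p*log2(q) - (1-p)*log2(1-q). -0.145*log2(0.757) = 0.058237; -0.855*log2(0.243) = 1.745031. H(P,Q) = 0.058237 + 1.745031 = 1.8033

1.8033 bits


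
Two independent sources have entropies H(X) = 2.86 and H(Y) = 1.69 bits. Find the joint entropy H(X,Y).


For independent variables, H(X,Y) = H(X) + H(Y) = 2.86 + 1.69 = 4.55

4.55 bits


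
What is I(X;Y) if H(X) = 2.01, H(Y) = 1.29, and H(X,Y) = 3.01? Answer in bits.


I(X;Y) = H(X) + H(Y) - H(X,Y) = 2.01 + 1.29 - 3.01 = 0.29

0.29 bits


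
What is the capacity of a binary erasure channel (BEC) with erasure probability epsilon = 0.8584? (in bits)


C = 1 - epsilon = 1 - 0.8584 = 0.1416

0.1416 bits


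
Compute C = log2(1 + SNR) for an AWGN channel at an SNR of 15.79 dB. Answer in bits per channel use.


SNR_linear = 10^(15.79/10) = 37.9315; C = log2(1 + SNR_linear) = log2(1 + 37.9315) = 5.2829

5.2829 bits/channel use


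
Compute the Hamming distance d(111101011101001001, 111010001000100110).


Count differing positions: . . . ^ ^ ^ . ^ . ^ . ^ ^ . ^ ^ ^ ^ = 11 differences

11


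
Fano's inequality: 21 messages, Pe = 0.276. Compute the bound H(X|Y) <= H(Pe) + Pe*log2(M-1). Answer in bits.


H(Pe) = -Pe*log2(Pe) - (1-Pe)*log2(1-Pe) = -0.276*log2(0.276) - 0.724*log2(0.724) = 0.512604 + 0.337339 = 0.8499. Pe*log2(M-1) = 0.276*log2(20) = 1.192852. Bound = H(Pe) + Pe*log2(M-1) = 0.512604 + 0.337339 + 1.192852 = 2.0428

2.0428 bits


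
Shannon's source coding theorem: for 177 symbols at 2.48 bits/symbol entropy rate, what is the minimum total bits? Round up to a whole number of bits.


Minimum bits >= n * H = 177 * 2.48 = 438.96, rounded up to a whole number of bits = 439

439 bits


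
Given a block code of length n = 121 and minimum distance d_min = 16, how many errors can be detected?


Detection capability = d_min - 1 = 16 - 1 = 15

15 errors


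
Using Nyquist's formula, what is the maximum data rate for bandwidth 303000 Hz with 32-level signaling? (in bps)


Rate = 2 * B * log2(M) = 2 * 303000 * 5.0 = 3030000.0

3030000.0 bps


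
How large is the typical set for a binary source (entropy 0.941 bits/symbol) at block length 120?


log2|A_typical| = nH = 120 * 0.941 = 112.92, so |A_typical| ~ 2^112.92 = 9.824e+33

9.824e+33


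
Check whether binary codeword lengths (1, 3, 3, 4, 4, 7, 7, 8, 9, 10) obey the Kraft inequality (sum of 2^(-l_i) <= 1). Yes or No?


Kraft sum = sum(2^(-l_i)) = 0.8975, need <= 1. Result: satisfied (a binary prefix-free code with these lengths exists)

Yes


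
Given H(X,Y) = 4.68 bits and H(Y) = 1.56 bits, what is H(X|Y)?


H(X|Y) = H(X,Y) - H(Y) = 4.68 - 1.56 = 3.12

3.12 bits


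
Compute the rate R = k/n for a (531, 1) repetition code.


Rate = k/n = 1/531

1/531


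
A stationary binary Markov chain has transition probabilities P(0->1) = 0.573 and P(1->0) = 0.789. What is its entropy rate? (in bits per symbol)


Stationary distribution: pi_0 = p10/(p01+p10) = 0.5793, pi_1 = 0.4207. Entropy rate H' = pi_0*H(p01) + pi_1*H(p10) = 0.5793*0.9846 + 0.4207*0.7434 = 0.8831

0.8831 bits/symbol


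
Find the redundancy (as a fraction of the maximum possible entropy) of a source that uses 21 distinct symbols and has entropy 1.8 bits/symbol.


H_max = log2(K) = log2(21) = 4.3923 bits/symbol. Redundancy = 1 - H/H_max = 1 - 1.8/4.3923 = 1 - 0.4098 = 0.5902

0.5902


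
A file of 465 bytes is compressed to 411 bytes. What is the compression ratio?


Ratio = original / compressed = 465 / 411 = 1.1314

1.1314


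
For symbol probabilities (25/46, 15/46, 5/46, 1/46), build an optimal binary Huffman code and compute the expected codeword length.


Huffman construction (repeatedly merge the two least-probable nodes; each merge adds 1 bit to every symbol beneath it): 1/46 + 5/46 = 3/23; 3/23 + 15/46 = 21/46; 21/46 + 25/46 = 1. Resulting codeword lengths (in the order the probabilities were given): (1, 2, 3, 3). L_avg = sum(p_i * l_i) = 25/46*1 + 15/46*2 + 5/46*3 + 1/46*3 = 73/46 = 1.587

1.587 bits


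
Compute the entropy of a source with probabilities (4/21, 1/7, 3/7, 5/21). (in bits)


H = -sum(p_i * log2(p_i)). Terms: -(4/21)*log2(4/21) = 0.455680; -(1/7)*log2(1/7) = 0.401051; -(3/7)*log2(3/7) = 0.523882; -(5/21)*log2(5/21) = 0.492950. H = 0.455680 + 0.401051 + 0.523882 + 0.492950 = 1.8736

1.8736 bits


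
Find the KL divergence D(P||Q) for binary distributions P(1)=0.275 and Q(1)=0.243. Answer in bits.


KL = p*log2(p/q) + (1-p)*log2((1-p)/(1-q)) = 0.275*log2(0.275/0.243) + 0.725*log2(0.725/0.757) = 0.0039

0.0039 bits


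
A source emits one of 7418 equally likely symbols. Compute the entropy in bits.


H = log2(n) = log2(7418) = 12.8568

12.8568 bits


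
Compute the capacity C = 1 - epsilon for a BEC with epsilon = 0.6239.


C = 1 - epsilon = 1 - 0.6239 = 0.3761

0.3761 bits


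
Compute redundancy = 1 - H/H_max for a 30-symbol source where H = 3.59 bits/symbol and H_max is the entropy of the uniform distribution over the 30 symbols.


H_max = log2(K) = log2(30) = 4.9069 bits/symbol. Redundancy = 1 - H/H_max = 1 - 3.59/4.9069 = 1 - 0.7316 = 0.2684

0.2684


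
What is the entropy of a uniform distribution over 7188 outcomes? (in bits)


H = log2(n) = log2(7188) = 12.8114

12.8114 bits


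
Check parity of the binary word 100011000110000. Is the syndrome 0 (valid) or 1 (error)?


Syndrome = XOR of all bits = 1 XOR 0 XOR 0 XOR 0 XOR 1 XOR 1 XOR 0 XOR 0 XOR 0 XOR 1 XOR 1 XOR 0 XOR 0 XOR 0 XOR 0 = 1

1


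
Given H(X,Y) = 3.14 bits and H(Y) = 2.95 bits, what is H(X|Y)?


H(X|Y) = H(X,Y) - H(Y) = 3.14 - 2.95 = 0.19

0.19 bits


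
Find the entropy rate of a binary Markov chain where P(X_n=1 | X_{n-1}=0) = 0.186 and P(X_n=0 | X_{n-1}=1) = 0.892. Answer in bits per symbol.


Stationary distribution: pi_0 = p10/(p01+p10) = 0.8275, pi_1 = 0.1725. Entropy rate H' = pi_0*H(p01) + pi_1*H(p10) = 0.8275*0.693 + 0.1725*0.4939 = 0.6587

0.6587 bits/symbol


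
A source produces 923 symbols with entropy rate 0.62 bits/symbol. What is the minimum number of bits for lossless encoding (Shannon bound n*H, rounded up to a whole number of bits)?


Minimum bits >= n * H = 923 * 0.62 = 572.26, rounded up to a whole number of bits = 573

573 bits


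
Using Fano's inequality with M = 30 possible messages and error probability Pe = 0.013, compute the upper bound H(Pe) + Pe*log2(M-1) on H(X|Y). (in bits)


H(Pe) = -Pe*log2(Pe) - (1-Pe)*log2(1-Pe) = -0.013*log2(0.013) - 0.987*log2(0.987) = 0.081449 + 0.018633 = 0.1001. Pe*log2(M-1) = 0.013*log2(29) = 0.063154. Bound = H(Pe) + Pe*log2(M-1) = 0.081449 + 0.018633 + 0.063154 = 0.1632

0.1632 bits


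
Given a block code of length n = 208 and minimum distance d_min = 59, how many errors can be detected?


Detection capability = d_min - 1 = 59 - 1 = 58

58 errors


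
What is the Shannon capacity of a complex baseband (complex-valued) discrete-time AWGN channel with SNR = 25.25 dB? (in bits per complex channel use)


SNR_linear = 10^(25.25/10) = 334.9654; C = log2(1 + SNR_linear) = log2(1 + 334.9654) = 8.3922

8.3922 bits/channel use


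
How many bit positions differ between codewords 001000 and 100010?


Count differing positions: ^ . ^ . ^ . = 3 differences

3


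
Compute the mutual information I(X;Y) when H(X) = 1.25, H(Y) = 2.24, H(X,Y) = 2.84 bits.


I(X;Y) = H(X) + H(Y) - H(X,Y) = 1.25 + 2.24 - 2.84 = 0.65

0.65 bits


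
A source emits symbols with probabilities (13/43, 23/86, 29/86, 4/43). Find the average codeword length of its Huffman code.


Huffman construction (repeatedly merge the two least-probable nodes; each merge adds 1 bit to every symbol beneath it): 4/43 + 23/86 = 31/86; 13/43 + 29/86 = 55/86; 31/86 + 55/86 = 1. Resulting codeword lengths (in the order the probabilities were given): (2, 2, 2, 2). L_avg = sum(p_i * l_i) = 13/43*2 + 23/86*2 + 29/86*2 + 4/43*2 = 2

2.0 bits


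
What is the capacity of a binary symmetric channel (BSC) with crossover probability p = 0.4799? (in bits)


H(p) = -p*log2(p) - (1-p)*log2(1-p) = -0.4799*log2(0.4799) - 0.5201*log2(0.5201) = 0.508307 + 0.490527 = 0.9988. C = 1 - H(p) = 1 - 0.9988 = 0.0012

0.0012 bits


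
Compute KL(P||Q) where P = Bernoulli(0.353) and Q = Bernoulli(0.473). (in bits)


KL = p*log2(p/q) + (1-p)*log2((1-p)/(1-q)) = 0.353*log2(0.353/0.473) + 0.647*log2(0.647/0.527) = 0.0425

0.0425 bits


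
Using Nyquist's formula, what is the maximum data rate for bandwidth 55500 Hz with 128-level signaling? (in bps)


Rate = 2 * B * log2(M) = 2 * 55500 * 7.0 = 777000.0

777000.0 bps


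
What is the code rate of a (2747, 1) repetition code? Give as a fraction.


Rate = k/n = 1/2747

1/2747


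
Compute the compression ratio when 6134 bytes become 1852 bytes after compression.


Ratio = original / compressed = 6134 / 1852 = 3.3121

3.3121


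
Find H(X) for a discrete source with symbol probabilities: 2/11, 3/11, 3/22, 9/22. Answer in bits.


H = -sum(p_i * log2(p_i)). Terms: -(2/11)*log2(2/11) = 0.447169; -(3/11)*log2(3/11) = 0.511219; -(3/22)*log2(3/22) = 0.391973; -(9/22)*log2(9/22) = 0.527525. H = 0.447169 + 0.511219 + 0.391973 + 0.527525 = 1.8779

1.8779 bits


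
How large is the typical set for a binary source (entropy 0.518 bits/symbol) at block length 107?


log2|A_typical| = nH = 107 * 0.518 = 55.426, so |A_typical| ~ 2^55.426 = 4.840e+16

4.840e+16


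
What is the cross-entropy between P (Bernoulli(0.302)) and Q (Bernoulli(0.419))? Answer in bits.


H(P,Q) = -p*log2(q) - (1-p)*log2(1-q). -0.302*log2(0.419) = 0.379003; -0.698*log2(0.581) = 0.546806. H(P,Q) = 0.379003 + 0.546806 = 0.9258

0.9258 bits


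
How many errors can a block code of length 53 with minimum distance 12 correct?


Correction capability = floor((d-1)/2) = floor((12-1)/2) = 5

5 errors


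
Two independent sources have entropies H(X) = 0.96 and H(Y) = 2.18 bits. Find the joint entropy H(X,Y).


For independent variables, H(X,Y) = H(X) + H(Y) = 0.96 + 2.18 = 3.14

3.14 bits


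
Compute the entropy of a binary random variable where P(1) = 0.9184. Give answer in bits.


H = -p*log2(p) - (1-p)*log2(1-p). -0.9184*log2(0.9184) = 0.112785; -0.0816*log2(0.0816) = 0.295007. H = 0.112785 + 0.295007 = 0.4078

0.4078 bits


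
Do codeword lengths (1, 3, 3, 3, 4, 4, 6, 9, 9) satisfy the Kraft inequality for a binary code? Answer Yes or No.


Kraft sum = sum(2^(-l_i)) = 1.0195, need <= 1. Result: violated (a binary prefix-free code with these lengths cannot exist)

No


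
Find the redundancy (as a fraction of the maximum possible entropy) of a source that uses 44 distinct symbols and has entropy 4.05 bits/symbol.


H_max = log2(K) = log2(44) = 5.4594 bits/symbol. Redundancy = 1 - H/H_max = 1 - 4.05/5.4594 = 1 - 0.7418 = 0.2582

0.2582


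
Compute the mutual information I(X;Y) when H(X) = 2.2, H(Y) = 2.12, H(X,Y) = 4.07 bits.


I(X;Y) = H(X) + H(Y) - H(X,Y) = 2.2 + 2.12 - 4.07 = 0.25

0.25 bits


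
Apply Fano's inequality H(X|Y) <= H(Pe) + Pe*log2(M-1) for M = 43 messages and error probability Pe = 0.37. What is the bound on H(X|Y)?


H(Pe) = -Pe*log2(Pe) - (1-Pe)*log2(1-Pe) = -0.37*log2(0.37) - 0.63*log2(0.63) = 0.530729 + 0.419943 = 0.9507. Pe*log2(M-1) = 0.37*log2(42) = 1.995157. Bound = H(Pe) + Pe*log2(M-1) = 0.530729 + 0.419943 + 1.995157 = 2.9458

2.9458 bits


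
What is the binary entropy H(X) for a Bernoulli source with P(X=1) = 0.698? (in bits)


H = -p*log2(p) - (1-p)*log2(1-p). -0.698*log2(0.698) = 0.362053; -0.302*log2(0.302) = 0.521669. H = 0.362053 + 0.521669 = 0.8837

0.8837 bits


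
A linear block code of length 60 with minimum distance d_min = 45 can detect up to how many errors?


Detection capability = d_min - 1 = 45 - 1 = 44

44 errors


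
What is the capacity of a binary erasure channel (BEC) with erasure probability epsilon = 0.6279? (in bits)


C = 1 - epsilon = 1 - 0.6279 = 0.3721

0.3721 bits


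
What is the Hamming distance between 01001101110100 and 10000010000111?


Count differing positions: ^ ^ . . ^ ^ ^ ^ ^ ^ . . ^ ^ = 10 differences

10


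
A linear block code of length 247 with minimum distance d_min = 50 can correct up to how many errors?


Correction capability = floor((d-1)/2) = floor((50-1)/2) = 24

24 errors


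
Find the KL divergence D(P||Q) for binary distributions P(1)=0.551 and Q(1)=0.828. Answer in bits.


KL = p*log2(p/q) + (1-p)*log2((1-p)/(1-q)) = 0.551*log2(0.551/0.828) + 0.449*log2(0.449/0.172) = 0.2978

0.2978 bits


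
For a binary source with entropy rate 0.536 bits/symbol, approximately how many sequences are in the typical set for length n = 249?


log2|A_typical| = nH = 249 * 0.536 = 133.464, so |A_typical| ~ 2^133.464 = 1.502e+40

1.502e+40


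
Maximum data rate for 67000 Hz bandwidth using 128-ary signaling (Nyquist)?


Rate = 2 * B * log2(M) = 2 * 67000 * 7.0 = 938000.0

938000.0 bps


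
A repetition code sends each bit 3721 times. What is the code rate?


Rate = k/n = 1/3721

1/3721


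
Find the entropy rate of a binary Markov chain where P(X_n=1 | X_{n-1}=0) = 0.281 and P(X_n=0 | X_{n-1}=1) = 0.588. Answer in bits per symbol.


Stationary distribution: pi_0 = p10/(p01+p10) = 0.6766, pi_1 = 0.3234. Entropy rate H' = pi_0*H(p01) + pi_1*H(p10) = 0.6766*0.8568 + 0.3234*0.9775 = 0.8958

0.8958 bits/symbol


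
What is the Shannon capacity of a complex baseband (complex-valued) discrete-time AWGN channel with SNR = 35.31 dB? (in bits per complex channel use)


SNR_linear = 10^(35.31/10) = 3396.2527; C = log2(1 + SNR_linear) = log2(1 + 3396.2527) = 11.7302

11.7302 bits/channel use


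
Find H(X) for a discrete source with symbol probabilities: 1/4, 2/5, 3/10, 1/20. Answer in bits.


H = -sum(p_i * log2(p_i)). Terms: -(1/4)*log2(1/4) = 0.500000; -(2/5)*log2(2/5) = 0.528771; -(3/10)*log2(3/10) = 0.521090; -(1/20)*log2(1/20) = 0.216096. H = 0.500000 + 0.528771 + 0.521090 + 0.216096 = 1.766

1.766 bits


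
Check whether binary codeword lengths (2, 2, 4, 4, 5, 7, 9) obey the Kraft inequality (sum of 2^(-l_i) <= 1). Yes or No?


Kraft sum = sum(2^(-l_i)) = 0.666, need <= 1. Result: satisfied (a binary prefix-free code with these lengths exists)

Yes


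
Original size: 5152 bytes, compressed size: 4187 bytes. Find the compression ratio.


Ratio = original / compressed = 5152 / 4187 = 1.2305

1.2305


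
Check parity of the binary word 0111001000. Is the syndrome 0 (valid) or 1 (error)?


Syndrome = XOR of all bits = 0 XOR 1 XOR 1 XOR 1 XOR 0 XOR 0 XOR 1 XOR 0 XOR 0 XOR 0 = 0

0


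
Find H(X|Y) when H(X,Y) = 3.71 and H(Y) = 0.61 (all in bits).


H(X|Y) = H(X,Y) - H(Y) = 3.71 - 0.61 = 3.1

3.1 bits


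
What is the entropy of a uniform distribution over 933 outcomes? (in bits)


H = log2(n) = log2(933) = 9.8657

9.8657 bits


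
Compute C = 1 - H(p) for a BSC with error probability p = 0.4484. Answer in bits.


H(p) = -p*log2(p) - (1-p)*log2(1-p) = -0.4484*log2(0.4484) - 0.5516*log2(0.5516) = 0.518862 + 0.473441 = 0.9923. C = 1 - H(p) = 1 - 0.9923 = 0.0077

0.0077 bits


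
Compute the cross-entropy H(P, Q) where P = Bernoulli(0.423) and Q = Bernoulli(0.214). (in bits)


H(P,Q) = -p*log2(q) - (1-p)*log2(1-q). -0.423*log2(0.214) = 0.940886; -0.577*log2(0.786) = 0.200449. H(P,Q) = 0.940886 + 0.200449 = 1.1413

1.1413 bits


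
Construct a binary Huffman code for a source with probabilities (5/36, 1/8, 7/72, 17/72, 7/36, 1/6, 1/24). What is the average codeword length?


Huffman construction (repeatedly merge the two least-probable nodes; each merge adds 1 bit to every symbol beneath it): 1/24 + 7/72 = 5/36; 1/8 + 5/36 = 19/72; 5/36 + 1/6 = 11/36; 7/36 + 17/72 = 31/72; 19/72 + 11/36 = 41/72; 31/72 + 41/72 = 1. Resulting codeword lengths (in the order the probabilities were given): (3, 3, 4, 2, 2, 3, 4). L_avg = sum(p_i * l_i) = 5/36*3 + 1/8*3 + 7/72*4 + 17/72*2 + 7/36*2 + 1/6*3 + 1/24*4 = 65/24 = 2.7083

2.7083 bits


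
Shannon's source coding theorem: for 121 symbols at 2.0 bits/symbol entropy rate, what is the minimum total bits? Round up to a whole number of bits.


Minimum bits >= n * H = 121 * 2.0 = 242.0, rounded up to a whole number of bits = 242

242 bits


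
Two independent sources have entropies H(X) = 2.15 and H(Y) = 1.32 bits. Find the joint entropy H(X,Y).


For independent variables, H(X,Y) = H(X) + H(Y) = 2.15 + 1.32 = 3.47

3.47 bits


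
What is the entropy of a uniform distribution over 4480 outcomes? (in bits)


H = log2(n) = log2(4480) = 12.1293

12.1293 bits


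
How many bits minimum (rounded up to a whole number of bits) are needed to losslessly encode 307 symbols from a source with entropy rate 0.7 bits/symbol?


Minimum bits >= n * H = 307 * 0.7 = 214.9, rounded up to a whole number of bits = 215

215 bits


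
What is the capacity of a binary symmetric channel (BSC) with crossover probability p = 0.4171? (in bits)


H(p) = -p*log2(p) - (1-p)*log2(1-p) = -0.4171*log2(0.4171) - 0.5829*log2(0.5829) = 0.526186 + 0.453892 = 0.9801. C = 1 - H(p) = 1 - 0.9801 = 0.0199

0.0199 bits


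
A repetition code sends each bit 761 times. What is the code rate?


Rate = k/n = 1/761

1/761


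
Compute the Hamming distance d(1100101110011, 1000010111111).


Count differing positions: . ^ . . ^ ^ ^ . . ^ ^ . . = 6 differences

6


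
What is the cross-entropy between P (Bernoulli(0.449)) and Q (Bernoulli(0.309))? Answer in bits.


H(P,Q) = -p*log2(q) - (1-p)*log2(1-q). -0.449*log2(0.309) = 0.760750; -0.551*log2(0.691) = 0.293817. H(P,Q) = 0.760750 + 0.293817 = 1.0546

1.0546 bits


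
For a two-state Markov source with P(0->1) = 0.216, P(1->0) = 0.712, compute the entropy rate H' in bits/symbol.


Stationary distribution: pi_0 = p10/(p01+p10) = 0.7672, pi_1 = 0.2328. Entropy rate H' = pi_0*H(p01) + pi_1*H(p10) = 0.7672*0.7528 + 0.2328*0.8661 = 0.7792

0.7792 bits/symbol


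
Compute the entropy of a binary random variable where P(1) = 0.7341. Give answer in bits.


H = -p*log2(p) - (1-p)*log2(1-p). -0.7341*log2(0.7341) = 0.327373; -0.2659*log2(0.2659) = 0.508147. H = 0.327373 + 0.508147 = 0.8355

0.8355 bits


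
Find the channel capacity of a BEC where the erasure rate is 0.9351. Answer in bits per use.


C = 1 - epsilon = 1 - 0.9351 = 0.0649

0.0649 bits


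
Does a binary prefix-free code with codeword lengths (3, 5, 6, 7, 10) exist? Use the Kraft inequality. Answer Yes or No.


Kraft sum = sum(2^(-l_i)) = 0.1807, need <= 1. Result: satisfied (a binary prefix-free code with these lengths exists)

Yes


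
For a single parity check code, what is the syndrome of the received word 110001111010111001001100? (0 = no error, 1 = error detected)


Syndrome = XOR of all bits = 1 XOR 1 XOR 0 XOR 0 XOR 0 XOR 1 XOR 1 XOR 1 XOR 1 XOR 0 XOR 1 XOR 0 XOR 1 XOR 1 XOR 1 XOR 0 XOR 0 XOR 1 XOR 0 XOR 0 XOR 1 XOR 1 XOR 0 XOR 0 = 1

1


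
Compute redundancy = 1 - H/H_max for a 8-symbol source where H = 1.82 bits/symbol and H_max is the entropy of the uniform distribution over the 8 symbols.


H_max = log2(K) = log2(8) = 3.0 bits/symbol. Redundancy = 1 - H/H_max = 1 - 1.82/3.0 = 1 - 0.6067 = 0.3933

0.3933


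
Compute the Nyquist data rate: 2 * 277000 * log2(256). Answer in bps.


Rate = 2 * B * log2(M) = 2 * 277000 * 8.0 = 4432000.0

4432000.0 bps


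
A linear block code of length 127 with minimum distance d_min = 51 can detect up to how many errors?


Detection capability = d_min - 1 = 51 - 1 = 50

50 errors


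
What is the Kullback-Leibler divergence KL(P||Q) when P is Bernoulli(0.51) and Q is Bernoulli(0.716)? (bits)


KL = p*log2(p/q) + (1-p)*log2((1-p)/(1-q)) = 0.51*log2(0.51/0.716) + 0.49*log2(0.49/0.284) = 0.136

0.136 bits


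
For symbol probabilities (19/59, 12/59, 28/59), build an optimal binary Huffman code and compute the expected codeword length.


Huffman construction (repeatedly merge the two least-probable nodes; each merge adds 1 bit to every symbol beneath it): 12/59 + 19/59 = 31/59; 28/59 + 31/59 = 1. Resulting codeword lengths (in the order the probabilities were given): (2, 2, 1). L_avg = sum(p_i * l_i) = 19/59*2 + 12/59*2 + 28/59*1 = 90/59 = 1.5254

1.5254 bits


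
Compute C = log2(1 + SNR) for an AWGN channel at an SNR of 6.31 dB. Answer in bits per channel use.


SNR_linear = 10^(6.31/10) = 4.2756; C = log2(1 + SNR_linear) = log2(1 + 4.2756) = 2.3993

2.3993 bits/channel use


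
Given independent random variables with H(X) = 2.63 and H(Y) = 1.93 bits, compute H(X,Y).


For independent variables, H(X,Y) = H(X) + H(Y) = 2.63 + 1.93 = 4.56

4.56 bits


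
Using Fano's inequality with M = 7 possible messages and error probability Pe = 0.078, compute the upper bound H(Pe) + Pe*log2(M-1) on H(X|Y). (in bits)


H(Pe) = -Pe*log2(Pe) - (1-Pe)*log2(1-Pe) = -0.078*log2(0.078) - 0.922*log2(0.922) = 0.287070 + 0.108023 = 0.3951. Pe*log2(M-1) = 0.078*log2(6) = 0.201627. Bound = H(Pe) + Pe*log2(M-1) = 0.287070 + 0.108023 + 0.201627 = 0.5967

0.5967 bits


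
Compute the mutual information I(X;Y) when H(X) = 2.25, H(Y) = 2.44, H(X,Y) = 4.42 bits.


I(X;Y) = H(X) + H(Y) - H(X,Y) = 2.25 + 2.44 - 4.42 = 0.27

0.27 bits


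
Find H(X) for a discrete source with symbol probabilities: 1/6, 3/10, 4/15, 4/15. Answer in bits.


H = -sum(p_i * log2(p_i)). Terms: -(1/6)*log2(1/6) = 0.430827; -(3/10)*log2(3/10) = 0.521090; -(4/15)*log2(4/15) = 0.508504; -(4/15)*log2(4/15) = 0.508504. H = 0.430827 + 0.521090 + 0.508504 + 0.508504 = 1.9689

1.9689 bits


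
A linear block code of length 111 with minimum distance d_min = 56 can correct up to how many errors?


Correction capability = floor((d-1)/2) = floor((56-1)/2) = 27

27 errors


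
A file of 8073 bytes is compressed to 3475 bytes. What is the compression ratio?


Ratio = original / compressed = 8073 / 3475 = 2.3232

2.3232


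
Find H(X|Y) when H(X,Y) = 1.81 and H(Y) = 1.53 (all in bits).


H(X|Y) = H(X,Y) - H(Y) = 1.81 - 1.53 = 0.28

0.28 bits


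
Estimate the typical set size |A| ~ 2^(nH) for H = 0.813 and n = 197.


log2|A_typical| = nH = 197 * 0.813 = 160.161, so |A_typical| ~ 2^160.161 = 1.634e+48

1.634e+48


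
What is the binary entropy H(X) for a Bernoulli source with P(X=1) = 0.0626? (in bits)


H = -p*log2(p) - (1-p)*log2(1-p). -0.0626*log2(0.0626) = 0.250256; -0.9374*log2(0.9374) = 0.087425. H = 0.250256 + 0.087425 = 0.3377

0.3377 bits


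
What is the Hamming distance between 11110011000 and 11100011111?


Count differing positions: . . . ^ . . . . ^ ^ ^ = 4 differences

4


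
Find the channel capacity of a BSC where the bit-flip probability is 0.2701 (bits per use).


H(p) = -p*log2(p) - (1-p)*log2(1-p) = -0.2701*log2(0.2701) - 0.7299*log2(0.7299) = 0.510066 + 0.331542 = 0.8416. C = 1 - H(p) = 1 - 0.8416 = 0.1584

0.1584 bits


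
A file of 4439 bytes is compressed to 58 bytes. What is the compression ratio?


Ratio = original / compressed = 4439 / 58 = 76.5345

76.5345


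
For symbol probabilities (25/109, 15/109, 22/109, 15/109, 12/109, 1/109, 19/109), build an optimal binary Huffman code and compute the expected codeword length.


Huffman construction (repeatedly merge the two least-probable nodes; each merge adds 1 bit to every symbol beneath it): 1/109 + 12/109 = 13/109; 13/109 + 15/109 = 28/109; 15/109 + 19/109 = 34/109; 22/109 + 25/109 = 47/109; 28/109 + 34/109 = 62/109; 47/109 + 62/109 = 1. Resulting codeword lengths (in the order the probabilities were given): (2, 3, 2, 3, 4, 4, 3). L_avg = sum(p_i * l_i) = 25/109*2 + 15/109*3 + 22/109*2 + 15/109*3 + 12/109*4 + 1/109*4 + 19/109*3 = 293/109 = 2.6881

2.6881 bits


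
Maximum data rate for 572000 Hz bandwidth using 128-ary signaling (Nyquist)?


Rate = 2 * B * log2(M) = 2 * 572000 * 7.0 = 8008000.0

8008000.0 bps


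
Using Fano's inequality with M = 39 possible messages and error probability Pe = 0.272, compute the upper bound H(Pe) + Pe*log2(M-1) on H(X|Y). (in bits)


H(Pe) = -Pe*log2(Pe) - (1-Pe)*log2(1-Pe) = -0.272*log2(0.272) - 0.728*log2(0.728) = 0.510903 + 0.333416 = 0.8443. Pe*log2(M-1) = 0.272*log2(38) = 1.427436. Bound = H(Pe) + Pe*log2(M-1) = 0.510903 + 0.333416 + 1.427436 = 2.2718

2.2718 bits


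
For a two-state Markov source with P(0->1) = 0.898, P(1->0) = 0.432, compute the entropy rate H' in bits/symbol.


Stationary distribution: pi_0 = p10/(p01+p10) = 0.3248, pi_1 = 0.6752. Entropy rate H' = pi_0*H(p01) + pi_1*H(p10) = 0.3248*0.4753 + 0.6752*0.9866 = 0.8205

0.8205 bits/symbol


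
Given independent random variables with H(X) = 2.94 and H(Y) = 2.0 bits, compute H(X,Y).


For independent variables, H(X,Y) = H(X) + H(Y) = 2.94 + 2.0 = 4.94

4.94 bits


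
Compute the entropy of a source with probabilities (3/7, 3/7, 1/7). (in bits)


H = -sum(p_i * log2(p_i)). Terms: -(3/7)*log2(3/7) = 0.523882; -(3/7)*log2(3/7) = 0.523882; -(1/7)*log2(1/7) = 0.401051. H = 0.523882 + 0.523882 + 0.401051 = 1.4488

1.4488 bits


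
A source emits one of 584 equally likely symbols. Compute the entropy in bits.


H = log2(n) = log2(584) = 9.1898

9.1898 bits


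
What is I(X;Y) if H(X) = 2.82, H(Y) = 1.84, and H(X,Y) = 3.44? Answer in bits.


I(X;Y) = H(X) + H(Y) - H(X,Y) = 2.82 + 1.84 - 3.44 = 1.22

1.22 bits


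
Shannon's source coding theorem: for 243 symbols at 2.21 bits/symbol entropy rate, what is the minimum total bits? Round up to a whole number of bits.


Minimum bits >= n * H = 243 * 2.21 = 537.03, rounded up to a whole number of bits = 538

538 bits


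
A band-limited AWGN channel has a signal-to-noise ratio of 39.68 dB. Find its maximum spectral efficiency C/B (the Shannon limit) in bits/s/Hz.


SNR_linear = 10^(39.68/10) = 9289.6639; C/B = log2(1 + SNR_linear) = log2(1 + 9289.6639) = 13.1816

13.1816 bits/s/Hz


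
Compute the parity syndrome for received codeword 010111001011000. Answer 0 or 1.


Syndrome = XOR of all bits = 0 XOR 1 XOR 0 XOR 1 XOR 1 XOR 1 XOR 0 XOR 0 XOR 1 XOR 0 XOR 1 XOR 1 XOR 0 XOR 0 XOR 0 = 1

1


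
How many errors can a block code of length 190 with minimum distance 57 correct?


Correction capability = floor((d-1)/2) = floor((57-1)/2) = 28

28 errors


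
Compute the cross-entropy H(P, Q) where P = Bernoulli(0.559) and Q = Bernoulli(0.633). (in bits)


H(P,Q) = -p*log2(q) - (1-p)*log2(1-q). -0.559*log2(0.633) = 0.368785; -0.441*log2(0.367) = 0.637751. H(P,Q) = 0.368785 + 0.637751 = 1.0065

1.0065 bits
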